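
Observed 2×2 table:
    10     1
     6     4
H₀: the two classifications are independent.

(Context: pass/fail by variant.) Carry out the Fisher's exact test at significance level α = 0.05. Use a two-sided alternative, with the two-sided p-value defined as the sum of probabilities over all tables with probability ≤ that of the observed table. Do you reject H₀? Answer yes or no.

Margins: r₁=11, r₂=10, c₁=16, c₂=5, n=21
p_obs = C(11,10)·C(10,6)/C(21,16); sum pmf over tables with pmf ≤ p_obs
p-value (two-sided) = 0.14861
At α=0.05: p ≥ α → fail to reject H₀

reject H₀: no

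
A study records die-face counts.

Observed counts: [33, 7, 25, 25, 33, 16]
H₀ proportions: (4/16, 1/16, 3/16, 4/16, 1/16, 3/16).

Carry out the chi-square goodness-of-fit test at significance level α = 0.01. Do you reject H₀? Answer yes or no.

reject H₀: yes

n = 139; E_i = n·p_i = [34.75, 8.69, 26.06, 34.75, 8.69, 26.06]
χ² = (33−34.75)²/34.75 + (7−8.69)²/8.69 + (25−26.06)²/26.06 + (25−34.75)²/34.75 + (33−8.69)²/8.69 + (16−26.06)²/26.06 = 75.1199
df = 5
p-value (upper-tail) = 0.00000
At α=0.01: p < α → reject H₀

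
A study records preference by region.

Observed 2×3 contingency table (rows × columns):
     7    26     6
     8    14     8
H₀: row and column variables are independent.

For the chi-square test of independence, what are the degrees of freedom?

degrees of freedom = 2

df = (r−1)(c−1) = (2−1)·(3−1) = 2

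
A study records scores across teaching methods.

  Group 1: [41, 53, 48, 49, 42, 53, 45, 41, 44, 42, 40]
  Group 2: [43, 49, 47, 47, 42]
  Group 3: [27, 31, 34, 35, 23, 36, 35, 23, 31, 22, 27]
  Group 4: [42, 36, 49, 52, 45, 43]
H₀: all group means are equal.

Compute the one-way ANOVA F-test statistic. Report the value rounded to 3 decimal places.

Group means [45.27, 45.60, 29.45, 44.50], grand mean 39.909
SSB = Σnᵢ(x̄ᵢ−x̄)² = 1807.118; SSW = ΣΣ(x−x̄ᵢ)² = 701.609
MSB = 1807.118/3 = 602.3727; MSW = 701.609/29 = 24.1934
F = MSB/MSW = 24.8982
df = (3, 29)

test statistic = 24.898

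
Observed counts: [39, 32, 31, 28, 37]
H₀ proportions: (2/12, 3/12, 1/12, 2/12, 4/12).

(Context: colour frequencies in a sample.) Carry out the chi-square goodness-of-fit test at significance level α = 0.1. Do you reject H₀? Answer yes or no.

reject H₀: yes

n = 167; E_i = n·p_i = [27.83, 41.75, 13.92, 27.83, 55.67]
χ² = (39−27.83)²/27.83 + (32−41.75)²/41.75 + (31−13.92)²/13.92 + (28−27.83)²/27.83 + (37−55.67)²/55.67 = 33.9880
df = 4
p-value (upper-tail) = 0.00000
At α=0.1: p < α → reject H₀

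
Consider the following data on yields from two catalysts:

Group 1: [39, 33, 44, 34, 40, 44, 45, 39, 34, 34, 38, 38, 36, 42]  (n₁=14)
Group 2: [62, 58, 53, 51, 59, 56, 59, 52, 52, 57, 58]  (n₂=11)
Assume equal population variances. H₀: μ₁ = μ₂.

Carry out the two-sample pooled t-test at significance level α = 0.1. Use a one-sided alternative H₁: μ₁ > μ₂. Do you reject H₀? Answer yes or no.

x̄₁=38.571, s₁=4.071, n₁=14
x̄₂=56.091, s₂=3.590, n₂=11
s_p² = [13·4.071² + 10·3.590²]/23 = 14.9712
SE = √(s_p²·(1/14+1/11)) = 1.5590
t = (38.571−56.091)/1.5590 = -11.2379
df = 23
p-value (one-sided, H₁ greater) = 1.00000
At α=0.1: p ≥ α → fail to reject H₀

reject H₀: no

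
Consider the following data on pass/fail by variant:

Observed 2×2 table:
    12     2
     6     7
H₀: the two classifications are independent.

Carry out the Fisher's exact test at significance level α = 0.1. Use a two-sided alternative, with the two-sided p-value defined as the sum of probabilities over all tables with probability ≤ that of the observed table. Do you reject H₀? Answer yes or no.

Margins: r₁=14, r₂=13, c₁=18, c₂=9, n=27
p_obs = C(14,12)·C(13,6)/C(27,18); sum pmf over tables with pmf ≤ p_obs
p-value (two-sided) = 0.04607
At α=0.1: p < α → reject H₀

reject H₀: yes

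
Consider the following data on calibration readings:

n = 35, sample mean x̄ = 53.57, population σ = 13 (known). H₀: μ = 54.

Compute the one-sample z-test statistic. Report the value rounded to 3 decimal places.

test statistic = -0.196

SE = σ/√n = 13/√35 = 2.1974
z = (x̄−μ₀)/SE = (53.57−54)/2.1974 = -0.1957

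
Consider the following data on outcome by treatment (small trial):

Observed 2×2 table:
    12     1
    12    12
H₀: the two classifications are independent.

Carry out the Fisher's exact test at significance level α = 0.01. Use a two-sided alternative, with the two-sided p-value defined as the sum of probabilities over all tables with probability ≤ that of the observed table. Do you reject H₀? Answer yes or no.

reject H₀: no

Margins: r₁=13, r₂=24, c₁=24, c₂=13, n=37
p_obs = C(13,12)·C(24,12)/C(37,24); sum pmf over tables with pmf ≤ p_obs
p-value (two-sided) = 0.01287
At α=0.01: p ≥ α → fail to reject H₀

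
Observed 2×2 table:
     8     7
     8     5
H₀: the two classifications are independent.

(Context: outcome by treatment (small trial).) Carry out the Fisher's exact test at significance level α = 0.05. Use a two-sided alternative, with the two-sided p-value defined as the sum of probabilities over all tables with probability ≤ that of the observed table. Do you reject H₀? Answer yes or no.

Margins: r₁=15, r₂=13, c₁=16, c₂=12, n=28
p_obs = C(15,8)·C(13,8)/C(28,16); sum pmf over tables with pmf ≤ p_obs
p-value (two-sided) = 0.71768
At α=0.05: p ≥ α → fail to reject H₀

reject H₀: no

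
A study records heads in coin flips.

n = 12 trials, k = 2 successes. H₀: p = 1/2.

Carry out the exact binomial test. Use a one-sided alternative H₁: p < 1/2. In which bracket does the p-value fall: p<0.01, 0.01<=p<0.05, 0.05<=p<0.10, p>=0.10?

Exact binomial: n=12, k=2, p₀=1/2=0.5000
P(X≤2) from Σ C(n,i)·p₀^i·(1−p₀)^(n−i)
p-value (one-sided, H₁ less) = 0.01929
→ bracket: 0.01<=p<0.05

p-value bracket: 0.01<=p<0.05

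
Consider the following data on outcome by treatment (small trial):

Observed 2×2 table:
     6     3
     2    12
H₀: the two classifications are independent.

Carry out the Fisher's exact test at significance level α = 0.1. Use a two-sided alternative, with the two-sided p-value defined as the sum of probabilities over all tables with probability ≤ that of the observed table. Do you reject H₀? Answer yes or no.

reject H₀: yes

Margins: r₁=9, r₂=14, c₁=8, c₂=15, n=23
p_obs = C(9,6)·C(14,2)/C(23,8); sum pmf over tables with pmf ≤ p_obs
p-value (two-sided) = 0.02276
At α=0.1: p < α → reject H₀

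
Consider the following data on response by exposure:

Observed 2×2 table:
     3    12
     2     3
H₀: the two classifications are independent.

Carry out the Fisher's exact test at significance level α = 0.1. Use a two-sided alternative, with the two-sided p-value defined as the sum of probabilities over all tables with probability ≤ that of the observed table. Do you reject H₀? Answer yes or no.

reject H₀: no

Margins: r₁=15, r₂=5, c₁=5, c₂=15, n=20
p_obs = C(15,3)·C(5,2)/C(20,5); sum pmf over tables with pmf ≤ p_obs
p-value (two-sided) = 0.55979
At α=0.1: p ≥ α → fail to reject H₀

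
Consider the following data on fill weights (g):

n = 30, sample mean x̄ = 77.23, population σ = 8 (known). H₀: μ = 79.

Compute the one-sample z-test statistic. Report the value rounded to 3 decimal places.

test statistic = -1.212

SE = σ/√n = 8/√30 = 1.4606
z = (x̄−μ₀)/SE = (77.23−79)/1.4606 = -1.2118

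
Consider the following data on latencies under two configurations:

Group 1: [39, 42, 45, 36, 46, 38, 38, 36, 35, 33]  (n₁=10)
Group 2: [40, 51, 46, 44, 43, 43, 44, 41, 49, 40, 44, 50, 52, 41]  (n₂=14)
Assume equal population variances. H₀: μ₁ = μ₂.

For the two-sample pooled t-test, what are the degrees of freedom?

degrees of freedom = 22

df = n₁ + n₂ − 2 = 10 + 14 − 2 = 22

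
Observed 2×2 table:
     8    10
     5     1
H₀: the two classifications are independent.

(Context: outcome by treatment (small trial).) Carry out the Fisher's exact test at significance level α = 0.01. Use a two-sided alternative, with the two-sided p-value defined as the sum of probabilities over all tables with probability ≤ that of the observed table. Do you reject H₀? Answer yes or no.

reject H₀: no

Margins: r₁=18, r₂=6, c₁=13, c₂=11, n=24
p_obs = C(18,8)·C(6,5)/C(24,13); sum pmf over tables with pmf ≤ p_obs
p-value (two-sided) = 0.16599
At α=0.01: p ≥ α → fail to reject H₀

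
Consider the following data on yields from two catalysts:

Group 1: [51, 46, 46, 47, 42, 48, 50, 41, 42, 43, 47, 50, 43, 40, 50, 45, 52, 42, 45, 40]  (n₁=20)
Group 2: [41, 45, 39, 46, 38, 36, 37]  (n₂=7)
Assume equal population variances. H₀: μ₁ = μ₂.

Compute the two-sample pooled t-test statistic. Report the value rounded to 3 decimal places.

test statistic = 3.101

x̄₁=45.500, s₁=3.804, n₁=20
x̄₂=40.286, s₂=3.904, n₂=7
s_p² = [19·3.804² + 6·3.904²]/25 = 14.6571
SE = √(s_p²·(1/20+1/7)) = 1.6813
t = (45.500−40.286)/1.6813 = 3.1014
df = 25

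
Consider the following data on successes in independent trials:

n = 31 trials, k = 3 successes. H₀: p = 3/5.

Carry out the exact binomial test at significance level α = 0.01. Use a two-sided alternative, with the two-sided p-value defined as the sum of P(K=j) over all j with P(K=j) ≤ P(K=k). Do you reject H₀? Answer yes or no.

Exact binomial: n=31, k=3, p₀=3/5=0.6000
P(X=j) = C(n,j)·p₀^j·(1−p₀)^(n−j); p = Σ P(X=j) over j with P(X=j) ≤ P(X=3)
p-value (two-sided) = 0.00000
At α=0.01: p < α → reject H₀

reject H₀: yes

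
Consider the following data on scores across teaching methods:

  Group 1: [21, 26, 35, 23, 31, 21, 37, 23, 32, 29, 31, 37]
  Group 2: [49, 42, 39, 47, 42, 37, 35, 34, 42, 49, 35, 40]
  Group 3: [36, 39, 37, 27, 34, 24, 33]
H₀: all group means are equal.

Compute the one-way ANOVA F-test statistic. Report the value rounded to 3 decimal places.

test statistic = 14.330

Group means [28.83, 40.92, 32.86], grand mean 34.419
SSB = Σnᵢ(x̄ᵢ−x̄)² = 898.108; SSW = ΣΣ(x−x̄ᵢ)² = 877.440
MSB = 898.108/2 = 449.0540; MSW = 877.440/28 = 31.3372
F = MSB/MSW = 14.3298
df = (2, 28)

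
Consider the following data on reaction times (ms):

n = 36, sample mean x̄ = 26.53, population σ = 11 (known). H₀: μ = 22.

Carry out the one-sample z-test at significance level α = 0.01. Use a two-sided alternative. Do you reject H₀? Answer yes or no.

reject H₀: no

SE = σ/√n = 11/√36 = 1.8333
z = (x̄−μ₀)/SE = (26.53−22)/1.8333 = 2.4709
p-value (two-sided) = 0.01348
At α=0.01: p ≥ α → fail to reject H₀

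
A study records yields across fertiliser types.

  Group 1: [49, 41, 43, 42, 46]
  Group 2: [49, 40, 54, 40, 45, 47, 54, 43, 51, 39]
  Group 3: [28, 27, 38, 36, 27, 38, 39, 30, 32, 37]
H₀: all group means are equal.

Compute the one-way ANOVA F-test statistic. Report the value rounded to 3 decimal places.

test statistic = 18.386

Group means [44.20, 46.20, 33.20], grand mean 40.600
SSB = Σnᵢ(x̄ᵢ−x̄)² = 926.000; SSW = ΣΣ(x−x̄ᵢ)² = 554.000
MSB = 926.000/2 = 463.0000; MSW = 554.000/22 = 25.1818
F = MSB/MSW = 18.3863
df = (2, 22)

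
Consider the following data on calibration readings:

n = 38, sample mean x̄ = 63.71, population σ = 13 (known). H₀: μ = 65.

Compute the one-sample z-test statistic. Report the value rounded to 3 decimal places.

test statistic = -0.612

SE = σ/√n = 13/√38 = 2.1089
z = (x̄−μ₀)/SE = (63.71−65)/2.1089 = -0.6117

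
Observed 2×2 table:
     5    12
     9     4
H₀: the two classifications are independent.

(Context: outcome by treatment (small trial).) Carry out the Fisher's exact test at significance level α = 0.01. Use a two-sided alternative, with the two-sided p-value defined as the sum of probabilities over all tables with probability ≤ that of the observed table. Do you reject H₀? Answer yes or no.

Margins: r₁=17, r₂=13, c₁=14, c₂=16, n=30
p_obs = C(17,5)·C(13,9)/C(30,14); sum pmf over tables with pmf ≤ p_obs
p-value (two-sided) = 0.06336
At α=0.01: p ≥ α → fail to reject H₀

reject H₀: no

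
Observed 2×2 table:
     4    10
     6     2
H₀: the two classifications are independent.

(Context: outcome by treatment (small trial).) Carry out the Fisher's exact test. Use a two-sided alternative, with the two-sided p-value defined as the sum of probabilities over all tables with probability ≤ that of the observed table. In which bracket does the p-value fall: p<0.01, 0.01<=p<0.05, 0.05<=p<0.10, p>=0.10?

p-value bracket: 0.05<=p<0.10

Margins: r₁=14, r₂=8, c₁=10, c₂=12, n=22
p_obs = C(14,4)·C(8,6)/C(22,10); sum pmf over tables with pmf ≤ p_obs
p-value (two-sided) = 0.07430
→ bracket: 0.05<=p<0.10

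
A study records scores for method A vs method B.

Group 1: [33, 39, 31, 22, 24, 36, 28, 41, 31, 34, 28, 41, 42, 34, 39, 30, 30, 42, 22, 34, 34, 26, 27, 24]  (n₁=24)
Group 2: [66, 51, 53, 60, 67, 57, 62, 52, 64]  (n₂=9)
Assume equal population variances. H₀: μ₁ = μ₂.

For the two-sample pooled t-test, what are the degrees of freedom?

degrees of freedom = 31

df = n₁ + n₂ − 2 = 24 + 9 − 2 = 31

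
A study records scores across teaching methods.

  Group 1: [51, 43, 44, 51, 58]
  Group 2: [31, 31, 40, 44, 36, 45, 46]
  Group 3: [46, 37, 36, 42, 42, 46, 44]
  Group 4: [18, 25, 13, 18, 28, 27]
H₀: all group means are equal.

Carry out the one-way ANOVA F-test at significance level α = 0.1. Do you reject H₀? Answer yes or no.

reject H₀: yes

Group means [49.40, 39.00, 41.86, 21.50], grand mean 37.680
SSB = Σnᵢ(x̄ᵢ−x̄)² = 2391.883; SSW = ΣΣ(x−x̄ᵢ)² = 675.557
MSB = 2391.883/3 = 797.2943; MSW = 675.557/21 = 32.1694
F = MSB/MSW = 24.7843
df = (3, 21)
p-value (upper-tail) = 0.00000
At α=0.1: p < α → reject H₀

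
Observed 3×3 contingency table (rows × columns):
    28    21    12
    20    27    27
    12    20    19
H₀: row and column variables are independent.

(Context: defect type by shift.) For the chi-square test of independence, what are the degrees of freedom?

df = (r−1)(c−1) = (3−1)·(3−1) = 4

degrees of freedom = 4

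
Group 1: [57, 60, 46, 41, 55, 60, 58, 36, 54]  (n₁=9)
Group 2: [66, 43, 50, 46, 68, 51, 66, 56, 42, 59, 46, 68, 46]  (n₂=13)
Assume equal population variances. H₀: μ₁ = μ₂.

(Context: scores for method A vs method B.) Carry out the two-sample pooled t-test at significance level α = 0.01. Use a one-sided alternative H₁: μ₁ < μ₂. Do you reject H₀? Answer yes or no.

x̄₁=51.889, s₁=8.767, n₁=9
x̄₂=54.385, s₂=9.954, n₂=13
s_p² = [8·8.767² + 12·9.954²]/20 = 90.1983
SE = √(s_p²·(1/9+1/13)) = 4.1183
t = (51.889−54.385)/4.1183 = -0.6060
df = 20
p-value (one-sided, H₁ less) = 0.27566
At α=0.01: p ≥ α → fail to reject H₀

reject H₀: no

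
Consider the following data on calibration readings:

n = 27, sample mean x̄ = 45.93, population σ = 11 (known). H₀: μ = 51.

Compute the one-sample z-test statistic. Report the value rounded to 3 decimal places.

test statistic = -2.395

SE = σ/√n = 11/√27 = 2.1170
z = (x̄−μ₀)/SE = (45.93−51)/2.1170 = -2.3950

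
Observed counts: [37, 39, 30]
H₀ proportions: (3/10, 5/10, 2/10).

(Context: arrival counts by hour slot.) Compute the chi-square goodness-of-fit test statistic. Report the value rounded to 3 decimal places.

test statistic = 8.201

n = 106; E_i = n·p_i = [31.80, 53.00, 21.20]
χ² = (37−31.80)²/31.80 + (39−53.00)²/53.00 + (30−21.20)²/21.20 = 8.2013
df = 2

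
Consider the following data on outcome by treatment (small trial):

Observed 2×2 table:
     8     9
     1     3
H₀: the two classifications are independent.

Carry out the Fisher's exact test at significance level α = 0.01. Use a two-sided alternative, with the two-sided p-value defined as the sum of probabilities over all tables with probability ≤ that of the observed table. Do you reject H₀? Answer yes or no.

reject H₀: no

Margins: r₁=17, r₂=4, c₁=9, c₂=12, n=21
p_obs = C(17,8)·C(4,1)/C(21,9); sum pmf over tables with pmf ≤ p_obs
p-value (two-sided) = 0.60301
At α=0.01: p ≥ α → fail to reject H₀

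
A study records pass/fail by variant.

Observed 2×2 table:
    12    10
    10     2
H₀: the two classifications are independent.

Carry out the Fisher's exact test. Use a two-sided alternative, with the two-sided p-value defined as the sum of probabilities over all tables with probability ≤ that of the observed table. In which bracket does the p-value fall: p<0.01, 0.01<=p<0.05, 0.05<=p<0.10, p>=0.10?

p-value bracket: p>=0.10

Margins: r₁=22, r₂=12, c₁=22, c₂=12, n=34
p_obs = C(22,12)·C(12,10)/C(34,22); sum pmf over tables with pmf ≤ p_obs
p-value (two-sided) = 0.13973
→ bracket: p>=0.10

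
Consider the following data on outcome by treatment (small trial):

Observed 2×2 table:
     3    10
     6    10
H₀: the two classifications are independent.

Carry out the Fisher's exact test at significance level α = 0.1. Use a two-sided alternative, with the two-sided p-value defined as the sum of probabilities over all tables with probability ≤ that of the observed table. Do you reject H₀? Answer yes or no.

reject H₀: no

Margins: r₁=13, r₂=16, c₁=9, c₂=20, n=29
p_obs = C(13,3)·C(16,6)/C(29,9); sum pmf over tables with pmf ≤ p_obs
p-value (two-sided) = 0.45427
At α=0.1: p ≥ α → fail to reject H₀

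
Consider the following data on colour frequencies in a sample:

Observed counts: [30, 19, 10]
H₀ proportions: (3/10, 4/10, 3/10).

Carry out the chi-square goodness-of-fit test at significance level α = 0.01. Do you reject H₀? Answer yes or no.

n = 59; E_i = n·p_i = [17.70, 23.60, 17.70]
χ² = (30−17.70)²/17.70 + (19−23.60)²/23.60 + (10−17.70)²/17.70 = 12.7938
df = 2
p-value (upper-tail) = 0.00167
At α=0.01: p < α → reject H₀

reject H₀: yes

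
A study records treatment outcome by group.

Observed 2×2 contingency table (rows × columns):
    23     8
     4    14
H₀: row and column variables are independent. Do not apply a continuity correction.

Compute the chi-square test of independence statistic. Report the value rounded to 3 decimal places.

Row totals [31, 18], col totals [27, 22], n=49
χ² = (23−17.08)²/17.08 + (8−13.92)²/13.92 + (4−9.92)²/9.92 + (14−8.08)²/8.08 = 12.4329
df = 1

test statistic = 12.433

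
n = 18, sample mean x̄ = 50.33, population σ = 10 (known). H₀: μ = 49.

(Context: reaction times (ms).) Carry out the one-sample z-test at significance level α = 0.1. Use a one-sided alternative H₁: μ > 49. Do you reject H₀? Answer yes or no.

reject H₀: no

SE = σ/√n = 10/√18 = 2.3570
z = (x̄−μ₀)/SE = (50.33−49)/2.3570 = 0.5643
p-value (one-sided, H₁ greater) = 0.28628
At α=0.1: p ≥ α → fail to reject H₀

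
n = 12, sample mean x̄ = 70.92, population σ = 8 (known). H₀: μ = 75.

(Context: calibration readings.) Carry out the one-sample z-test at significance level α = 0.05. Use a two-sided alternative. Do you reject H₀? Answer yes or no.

SE = σ/√n = 8/√12 = 2.3094
z = (x̄−μ₀)/SE = (70.92−75)/2.3094 = -1.7667
p-value (two-sided) = 0.07728
At α=0.05: p ≥ α → fail to reject H₀

reject H₀: no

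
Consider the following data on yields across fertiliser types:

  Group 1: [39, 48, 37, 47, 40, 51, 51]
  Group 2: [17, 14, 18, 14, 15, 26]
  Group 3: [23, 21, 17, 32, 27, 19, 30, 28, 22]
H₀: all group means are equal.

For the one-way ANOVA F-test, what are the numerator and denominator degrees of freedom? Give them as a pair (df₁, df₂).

degrees of freedom = [2, 19]

k = 3 groups, N = 22 total
df = (k−1, N−k) = (3−1, 22−3) = (2, 19)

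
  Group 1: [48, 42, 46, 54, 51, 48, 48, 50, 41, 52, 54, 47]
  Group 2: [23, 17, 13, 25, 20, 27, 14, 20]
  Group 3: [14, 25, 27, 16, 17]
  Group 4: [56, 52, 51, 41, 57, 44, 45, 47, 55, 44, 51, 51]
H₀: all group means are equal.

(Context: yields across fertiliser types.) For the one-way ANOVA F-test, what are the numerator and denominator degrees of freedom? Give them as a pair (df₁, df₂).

k = 4 groups, N = 37 total
df = (k−1, N−k) = (4−1, 37−4) = (3, 33)

degrees of freedom = [3, 33]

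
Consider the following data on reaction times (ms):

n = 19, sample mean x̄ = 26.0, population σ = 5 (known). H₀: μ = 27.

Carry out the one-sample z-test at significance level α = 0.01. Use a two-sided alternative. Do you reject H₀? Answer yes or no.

SE = σ/√n = 5/√19 = 1.1471
z = (x̄−μ₀)/SE = (26.0−27)/1.1471 = -0.8718
p-value (two-sided) = 0.38333
At α=0.01: p ≥ α → fail to reject H₀

reject H₀: no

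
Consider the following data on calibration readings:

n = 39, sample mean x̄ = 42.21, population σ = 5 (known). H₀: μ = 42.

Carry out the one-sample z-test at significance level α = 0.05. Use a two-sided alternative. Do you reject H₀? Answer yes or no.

SE = σ/√n = 5/√39 = 0.8006
z = (x̄−μ₀)/SE = (42.21−42)/0.8006 = 0.2623
p-value (two-sided) = 0.79310
At α=0.05: p ≥ α → fail to reject H₀

reject H₀: no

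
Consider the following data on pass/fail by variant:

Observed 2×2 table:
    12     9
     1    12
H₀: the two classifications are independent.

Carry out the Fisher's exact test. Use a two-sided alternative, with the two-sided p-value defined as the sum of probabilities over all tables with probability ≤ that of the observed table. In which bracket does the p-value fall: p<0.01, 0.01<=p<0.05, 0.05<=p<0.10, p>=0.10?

p-value bracket: p<0.01

Margins: r₁=21, r₂=13, c₁=13, c₂=21, n=34
p_obs = C(21,12)·C(13,1)/C(34,13); sum pmf over tables with pmf ≤ p_obs
p-value (two-sided) = 0.00476
→ bracket: p<0.01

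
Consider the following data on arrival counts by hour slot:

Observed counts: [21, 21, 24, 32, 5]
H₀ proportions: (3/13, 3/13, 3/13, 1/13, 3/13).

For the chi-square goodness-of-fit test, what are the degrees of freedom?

df = k − 1 = 5 − 1 = 4

degrees of freedom = 4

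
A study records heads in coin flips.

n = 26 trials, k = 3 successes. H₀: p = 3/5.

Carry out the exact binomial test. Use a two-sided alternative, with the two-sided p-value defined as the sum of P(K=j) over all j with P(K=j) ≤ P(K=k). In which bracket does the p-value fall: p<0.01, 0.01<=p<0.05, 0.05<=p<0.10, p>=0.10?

p-value bracket: p<0.01

Exact binomial: n=26, k=3, p₀=3/5=0.6000
P(X=j) = C(n,j)·p₀^j·(1−p₀)^(n−j); p = Σ P(X=j) over j with P(X=j) ≤ P(X=3)
p-value (two-sided) = 0.00000
→ bracket: p<0.01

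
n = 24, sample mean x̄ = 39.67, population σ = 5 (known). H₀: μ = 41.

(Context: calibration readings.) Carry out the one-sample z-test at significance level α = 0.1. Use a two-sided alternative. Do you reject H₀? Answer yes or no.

reject H₀: no

SE = σ/√n = 5/√24 = 1.0206
z = (x̄−μ₀)/SE = (39.67−41)/1.0206 = -1.3031
p-value (two-sided) = 0.19253
At α=0.1: p ≥ α → fail to reject H₀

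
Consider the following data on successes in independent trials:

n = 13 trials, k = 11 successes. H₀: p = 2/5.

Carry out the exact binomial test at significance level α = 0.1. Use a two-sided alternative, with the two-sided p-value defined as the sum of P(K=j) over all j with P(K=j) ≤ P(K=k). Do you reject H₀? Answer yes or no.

reject H₀: yes

Exact binomial: n=13, k=11, p₀=2/5=0.4000
P(X=j) = C(n,j)·p₀^j·(1−p₀)^(n−j); p = Σ P(X=j) over j with P(X=j) ≤ P(X=11)
p-value (two-sided) = 0.00132
At α=0.1: p < α → reject H₀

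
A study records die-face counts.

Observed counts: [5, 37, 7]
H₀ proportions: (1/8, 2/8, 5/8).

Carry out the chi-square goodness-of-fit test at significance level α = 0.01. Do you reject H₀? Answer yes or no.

n = 49; E_i = n·p_i = [6.12, 12.25, 30.62]
χ² = (5−6.12)²/6.12 + (37−12.25)²/12.25 + (7−30.62)²/30.62 = 68.4367
df = 2
p-value (upper-tail) = 0.00000
At α=0.01: p < α → reject H₀

reject H₀: yes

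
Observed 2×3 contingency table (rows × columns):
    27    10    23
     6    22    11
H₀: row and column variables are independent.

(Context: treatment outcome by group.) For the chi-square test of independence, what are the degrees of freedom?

df = (r−1)(c−1) = (2−1)·(3−1) = 2

degrees of freedom = 2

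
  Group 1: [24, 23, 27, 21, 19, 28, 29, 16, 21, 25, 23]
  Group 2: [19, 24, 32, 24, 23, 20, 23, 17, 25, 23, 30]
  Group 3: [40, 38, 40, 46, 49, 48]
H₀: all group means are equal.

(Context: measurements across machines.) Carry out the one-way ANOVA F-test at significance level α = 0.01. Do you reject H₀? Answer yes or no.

reject H₀: yes

Group means [23.27, 23.64, 43.50], grand mean 27.750
SSB = Σnᵢ(x̄ᵢ−x̄)² = 1895.023; SSW = ΣΣ(x−x̄ᵢ)² = 458.227
MSB = 1895.023/2 = 947.5114; MSW = 458.227/25 = 18.3291
F = MSB/MSW = 51.6944
df = (2, 25)
p-value (upper-tail) = 0.00000
At α=0.01: p < α → reject H₀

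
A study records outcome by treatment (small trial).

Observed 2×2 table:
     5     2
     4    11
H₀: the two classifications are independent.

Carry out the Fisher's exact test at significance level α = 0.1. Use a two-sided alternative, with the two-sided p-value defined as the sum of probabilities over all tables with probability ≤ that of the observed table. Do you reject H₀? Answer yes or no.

reject H₀: yes

Margins: r₁=7, r₂=15, c₁=9, c₂=13, n=22
p_obs = C(7,5)·C(15,4)/C(22,9); sum pmf over tables with pmf ≤ p_obs
p-value (two-sided) = 0.07430
At α=0.1: p < α → reject H₀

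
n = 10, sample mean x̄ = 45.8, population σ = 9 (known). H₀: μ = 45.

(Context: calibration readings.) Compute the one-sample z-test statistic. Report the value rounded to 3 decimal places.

SE = σ/√n = 9/√10 = 2.8460
z = (x̄−μ₀)/SE = (45.8−45)/2.8460 = 0.2811

test statistic = 0.281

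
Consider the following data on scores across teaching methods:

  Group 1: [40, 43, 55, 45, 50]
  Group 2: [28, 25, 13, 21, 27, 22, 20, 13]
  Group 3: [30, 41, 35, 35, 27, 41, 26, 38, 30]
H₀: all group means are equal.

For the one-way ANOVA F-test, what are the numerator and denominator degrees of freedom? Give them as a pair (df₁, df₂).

k = 3 groups, N = 22 total
df = (k−1, N−k) = (3−1, 22−3) = (2, 19)

degrees of freedom = [2, 19]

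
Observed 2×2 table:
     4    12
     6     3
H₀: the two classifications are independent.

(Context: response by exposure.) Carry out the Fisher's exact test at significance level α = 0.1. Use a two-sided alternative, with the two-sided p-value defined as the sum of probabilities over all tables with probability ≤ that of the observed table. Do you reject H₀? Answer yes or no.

reject H₀: yes

Margins: r₁=16, r₂=9, c₁=10, c₂=15, n=25
p_obs = C(16,4)·C(9,6)/C(25,10); sum pmf over tables with pmf ≤ p_obs
p-value (two-sided) = 0.08722
At α=0.1: p < α → reject H₀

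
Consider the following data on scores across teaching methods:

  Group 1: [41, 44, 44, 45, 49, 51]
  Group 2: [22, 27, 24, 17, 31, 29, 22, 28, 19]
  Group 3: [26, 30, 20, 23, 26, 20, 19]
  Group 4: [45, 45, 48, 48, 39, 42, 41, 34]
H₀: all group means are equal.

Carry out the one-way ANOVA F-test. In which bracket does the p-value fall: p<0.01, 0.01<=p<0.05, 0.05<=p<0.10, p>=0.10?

Group means [45.67, 24.33, 23.43, 42.75], grand mean 33.300
SSB = Σnᵢ(x̄ᵢ−x̄)² = 3037.752; SSW = ΣΣ(x−x̄ᵢ)² = 506.548
MSB = 3037.752/3 = 1012.5841; MSW = 506.548/26 = 19.4826
F = MSB/MSW = 51.9738
df = (3, 26)
p-value (upper-tail) = 0.00000
→ bracket: p<0.01

p-value bracket: p<0.01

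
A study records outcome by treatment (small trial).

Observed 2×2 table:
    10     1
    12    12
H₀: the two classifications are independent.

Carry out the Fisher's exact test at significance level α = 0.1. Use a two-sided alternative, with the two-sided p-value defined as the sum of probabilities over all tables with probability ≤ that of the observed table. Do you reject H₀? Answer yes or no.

Margins: r₁=11, r₂=24, c₁=22, c₂=13, n=35
p_obs = C(11,10)·C(24,12)/C(35,22); sum pmf over tables with pmf ≤ p_obs
p-value (two-sided) = 0.02700
At α=0.1: p < α → reject H₀

reject H₀: yes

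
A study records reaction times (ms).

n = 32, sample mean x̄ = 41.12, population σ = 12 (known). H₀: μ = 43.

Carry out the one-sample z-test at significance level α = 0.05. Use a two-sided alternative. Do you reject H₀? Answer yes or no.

SE = σ/√n = 12/√32 = 2.1213
z = (x̄−μ₀)/SE = (41.12−43)/2.1213 = -0.8862
p-value (two-sided) = 0.37549
At α=0.05: p ≥ α → fail to reject H₀

reject H₀: no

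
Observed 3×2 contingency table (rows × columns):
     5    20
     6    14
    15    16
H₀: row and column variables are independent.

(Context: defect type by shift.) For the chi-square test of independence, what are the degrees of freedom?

degrees of freedom = 2

df = (r−1)(c−1) = (3−1)·(2−1) = 2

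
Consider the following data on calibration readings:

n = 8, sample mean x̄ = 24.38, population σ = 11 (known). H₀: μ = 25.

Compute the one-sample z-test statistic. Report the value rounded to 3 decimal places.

SE = σ/√n = 11/√8 = 3.8891
z = (x̄−μ₀)/SE = (24.38−25)/3.8891 = -0.1594

test statistic = -0.159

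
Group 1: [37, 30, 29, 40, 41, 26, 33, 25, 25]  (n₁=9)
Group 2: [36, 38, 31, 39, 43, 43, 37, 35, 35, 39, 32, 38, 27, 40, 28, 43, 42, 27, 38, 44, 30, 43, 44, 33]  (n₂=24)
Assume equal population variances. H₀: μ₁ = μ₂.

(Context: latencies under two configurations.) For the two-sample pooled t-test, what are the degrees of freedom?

df = n₁ + n₂ − 2 = 9 + 24 − 2 = 31

degrees of freedom = 31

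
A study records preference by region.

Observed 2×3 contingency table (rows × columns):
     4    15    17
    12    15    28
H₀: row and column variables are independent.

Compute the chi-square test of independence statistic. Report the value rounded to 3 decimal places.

test statistic = 2.846

Row totals [36, 55], col totals [16, 30, 45], n=91
χ² = (4−6.33)²/6.33 + (15−11.87)²/11.87 + (17−17.80)²/17.80 + (12−9.67)²/9.67 + (15−18.13)²/18.13 + (28−27.20)²/27.20 = 2.8459
df = 2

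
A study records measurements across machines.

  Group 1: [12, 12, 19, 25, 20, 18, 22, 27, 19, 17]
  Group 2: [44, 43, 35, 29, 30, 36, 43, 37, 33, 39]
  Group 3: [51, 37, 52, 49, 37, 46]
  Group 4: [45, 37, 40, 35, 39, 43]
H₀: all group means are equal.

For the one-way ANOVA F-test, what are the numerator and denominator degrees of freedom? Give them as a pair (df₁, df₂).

degrees of freedom = [3, 28]

k = 4 groups, N = 32 total
df = (k−1, N−k) = (4−1, 32−4) = (3, 28)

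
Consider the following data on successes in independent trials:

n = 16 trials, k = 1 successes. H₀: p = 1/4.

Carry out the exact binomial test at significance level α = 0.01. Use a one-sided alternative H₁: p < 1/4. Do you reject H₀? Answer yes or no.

reject H₀: no

Exact binomial: n=16, k=1, p₀=1/4=0.2500
P(X≤1) from Σ C(n,i)·p₀^i·(1−p₀)^(n−i)
p-value (one-sided, H₁ less) = 0.06348
At α=0.01: p ≥ α → fail to reject H₀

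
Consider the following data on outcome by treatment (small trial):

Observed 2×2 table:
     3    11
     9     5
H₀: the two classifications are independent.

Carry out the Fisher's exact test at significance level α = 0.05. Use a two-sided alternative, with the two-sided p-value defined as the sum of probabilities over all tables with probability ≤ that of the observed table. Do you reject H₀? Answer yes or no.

reject H₀: no

Margins: r₁=14, r₂=14, c₁=12, c₂=16, n=28
p_obs = C(14,3)·C(14,9)/C(28,12); sum pmf over tables with pmf ≤ p_obs
p-value (two-sided) = 0.05424
At α=0.05: p ≥ α → fail to reject H₀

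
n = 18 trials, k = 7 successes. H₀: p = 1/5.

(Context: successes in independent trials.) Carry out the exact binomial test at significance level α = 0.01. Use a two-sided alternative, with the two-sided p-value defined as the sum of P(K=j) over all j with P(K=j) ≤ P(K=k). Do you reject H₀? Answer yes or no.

reject H₀: no

Exact binomial: n=18, k=7, p₀=1/5=0.2000
P(X=j) = C(n,j)·p₀^j·(1−p₀)^(n−j); p = Σ P(X=j) over j with P(X=j) ≤ P(X=7)
p-value (two-sided) = 0.06929
At α=0.01: p ≥ α → fail to reject H₀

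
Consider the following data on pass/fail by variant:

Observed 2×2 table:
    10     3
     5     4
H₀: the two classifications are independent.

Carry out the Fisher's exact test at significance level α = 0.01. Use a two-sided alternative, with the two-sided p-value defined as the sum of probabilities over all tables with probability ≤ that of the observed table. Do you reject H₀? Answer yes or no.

reject H₀: no

Margins: r₁=13, r₂=9, c₁=15, c₂=7, n=22
p_obs = C(13,10)·C(9,5)/C(22,15); sum pmf over tables with pmf ≤ p_obs
p-value (two-sided) = 0.37616
At α=0.01: p ≥ α → fail to reject H₀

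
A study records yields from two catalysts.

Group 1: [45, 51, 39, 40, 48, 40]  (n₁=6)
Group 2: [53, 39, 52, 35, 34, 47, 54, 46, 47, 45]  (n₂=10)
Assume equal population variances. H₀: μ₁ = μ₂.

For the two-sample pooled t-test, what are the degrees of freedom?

df = n₁ + n₂ − 2 = 6 + 10 − 2 = 14

degrees of freedom = 14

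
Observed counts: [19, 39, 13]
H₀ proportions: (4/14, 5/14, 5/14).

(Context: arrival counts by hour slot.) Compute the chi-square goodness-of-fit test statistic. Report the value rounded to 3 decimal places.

test statistic = 13.444

n = 71; E_i = n·p_i = [20.29, 25.36, 25.36]
χ² = (19−20.29)²/20.29 + (39−25.36)²/25.36 + (13−25.36)²/25.36 = 13.4437
df = 2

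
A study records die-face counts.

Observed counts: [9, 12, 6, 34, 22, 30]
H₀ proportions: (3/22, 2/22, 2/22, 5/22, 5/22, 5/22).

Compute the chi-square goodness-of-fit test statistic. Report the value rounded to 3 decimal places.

test statistic = 8.681

n = 113; E_i = n·p_i = [15.41, 10.27, 10.27, 25.68, 25.68, 25.68]
χ² = (9−15.41)²/15.41 + (12−10.27)²/10.27 + (6−10.27)²/10.27 + (34−25.68)²/25.68 + (22−25.68)²/25.68 + (30−25.68)²/25.68 = 8.6814
df = 5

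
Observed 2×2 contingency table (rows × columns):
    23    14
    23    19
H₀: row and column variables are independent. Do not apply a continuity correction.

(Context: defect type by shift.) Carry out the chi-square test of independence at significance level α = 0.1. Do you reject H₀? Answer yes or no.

Row totals [37, 42], col totals [46, 33], n=79
χ² = (23−21.54)²/21.54 + (14−15.46)²/15.46 + (23−24.46)²/24.46 + (19−17.54)²/17.54 = 0.4429
df = 1
p-value (upper-tail) = 0.50573
At α=0.1: p ≥ α → fail to reject H₀

reject H₀: no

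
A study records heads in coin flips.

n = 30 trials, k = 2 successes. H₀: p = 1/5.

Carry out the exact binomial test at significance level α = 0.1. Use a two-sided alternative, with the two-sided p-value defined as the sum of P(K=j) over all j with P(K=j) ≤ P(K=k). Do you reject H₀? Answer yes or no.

reject H₀: yes

Exact binomial: n=30, k=2, p₀=1/5=0.2000
P(X=j) = C(n,j)·p₀^j·(1−p₀)^(n−j); p = Σ P(X=j) over j with P(X=j) ≤ P(X=2)
p-value (two-sided) = 0.06980
At α=0.1: p < α → reject H₀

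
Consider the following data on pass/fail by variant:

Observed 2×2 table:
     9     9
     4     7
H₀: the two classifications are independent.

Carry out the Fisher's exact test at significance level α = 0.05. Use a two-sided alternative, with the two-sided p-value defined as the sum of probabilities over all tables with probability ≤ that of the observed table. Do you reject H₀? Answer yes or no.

reject H₀: no

Margins: r₁=18, r₂=11, c₁=13, c₂=16, n=29
p_obs = C(18,9)·C(11,4)/C(29,13); sum pmf over tables with pmf ≤ p_obs
p-value (two-sided) = 0.70211
At α=0.05: p ≥ α → fail to reject H₀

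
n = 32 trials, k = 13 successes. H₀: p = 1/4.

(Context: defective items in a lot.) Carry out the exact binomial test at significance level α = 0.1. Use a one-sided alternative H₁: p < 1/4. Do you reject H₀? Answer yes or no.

reject H₀: no

Exact binomial: n=32, k=13, p₀=1/4=0.2500
P(X≤13) from Σ C(n,i)·p₀^i·(1−p₀)^(n−i)
p-value (one-sided, H₁ less) = 0.98414
At α=0.1: p ≥ α → fail to reject H₀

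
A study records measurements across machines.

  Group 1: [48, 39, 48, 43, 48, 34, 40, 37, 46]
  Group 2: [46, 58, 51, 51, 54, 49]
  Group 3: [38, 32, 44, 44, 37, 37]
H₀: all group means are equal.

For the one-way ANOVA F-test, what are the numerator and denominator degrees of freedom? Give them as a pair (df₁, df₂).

degrees of freedom = [2, 18]

k = 3 groups, N = 21 total
df = (k−1, N−k) = (3−1, 21−3) = (2, 18)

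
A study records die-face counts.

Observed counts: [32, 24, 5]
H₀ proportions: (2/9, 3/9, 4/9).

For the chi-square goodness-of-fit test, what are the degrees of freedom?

df = k − 1 = 3 − 1 = 2

degrees of freedom = 2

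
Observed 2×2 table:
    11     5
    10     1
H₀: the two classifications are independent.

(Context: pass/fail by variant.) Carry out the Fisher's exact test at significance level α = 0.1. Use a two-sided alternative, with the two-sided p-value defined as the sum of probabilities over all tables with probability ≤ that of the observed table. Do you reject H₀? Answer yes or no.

reject H₀: no

Margins: r₁=16, r₂=11, c₁=21, c₂=6, n=27
p_obs = C(16,11)·C(11,10)/C(27,21); sum pmf over tables with pmf ≤ p_obs
p-value (two-sided) = 0.34968
At α=0.1: p ≥ α → fail to reject H₀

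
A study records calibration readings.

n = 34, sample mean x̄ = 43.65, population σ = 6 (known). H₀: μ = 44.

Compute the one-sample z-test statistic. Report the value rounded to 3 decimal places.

test statistic = -0.340

SE = σ/√n = 6/√34 = 1.0290
z = (x̄−μ₀)/SE = (43.65−44)/1.0290 = -0.3401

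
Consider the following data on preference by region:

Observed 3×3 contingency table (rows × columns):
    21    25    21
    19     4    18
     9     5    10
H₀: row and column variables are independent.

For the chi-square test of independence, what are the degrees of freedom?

degrees of freedom = 4

df = (r−1)(c−1) = (3−1)·(3−1) = 4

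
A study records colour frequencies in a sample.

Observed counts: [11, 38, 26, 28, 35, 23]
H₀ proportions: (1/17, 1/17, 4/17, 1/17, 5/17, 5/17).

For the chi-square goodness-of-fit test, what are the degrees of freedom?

df = k − 1 = 6 − 1 = 5

degrees of freedom = 5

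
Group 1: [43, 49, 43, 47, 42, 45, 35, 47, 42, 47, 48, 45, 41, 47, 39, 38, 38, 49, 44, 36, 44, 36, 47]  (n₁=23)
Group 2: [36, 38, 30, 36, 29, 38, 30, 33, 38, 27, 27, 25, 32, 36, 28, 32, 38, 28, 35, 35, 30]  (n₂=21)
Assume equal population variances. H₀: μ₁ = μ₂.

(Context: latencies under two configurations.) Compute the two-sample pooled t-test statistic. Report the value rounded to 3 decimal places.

test statistic = 8.229

x̄₁=43.130, s₁=4.372, n₁=23
x̄₂=32.429, s₂=4.238, n₂=21
s_p² = [22·4.372² + 20·4.238²]/42 = 18.5655
SE = √(s_p²·(1/23+1/21)) = 1.3005
t = (43.130−32.429)/1.3005 = 8.2291
df = 42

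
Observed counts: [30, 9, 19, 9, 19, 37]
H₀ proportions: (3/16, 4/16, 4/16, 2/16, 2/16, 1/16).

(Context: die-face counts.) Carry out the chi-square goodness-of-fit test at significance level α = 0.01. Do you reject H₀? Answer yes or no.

n = 123; E_i = n·p_i = [23.06, 30.75, 30.75, 15.38, 15.38, 7.69]
χ² = (30−23.06)²/23.06 + (9−30.75)²/30.75 + (19−30.75)²/30.75 + (9−15.38)²/15.38 + (19−15.38)²/15.38 + (37−7.69)²/7.69 = 137.2276
df = 5
p-value (upper-tail) = 0.00000
At α=0.01: p < α → reject H₀

reject H₀: yes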